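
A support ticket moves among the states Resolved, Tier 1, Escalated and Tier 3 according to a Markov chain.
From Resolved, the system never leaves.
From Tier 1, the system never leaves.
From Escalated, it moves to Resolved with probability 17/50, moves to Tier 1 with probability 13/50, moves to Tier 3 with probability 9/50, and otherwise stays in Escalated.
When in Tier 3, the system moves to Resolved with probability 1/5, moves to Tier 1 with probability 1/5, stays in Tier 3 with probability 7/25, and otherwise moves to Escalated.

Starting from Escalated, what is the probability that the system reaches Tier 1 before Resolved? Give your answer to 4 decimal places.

0.4429

Let h(s) be the probability of absorption at Tier 1 starting from transient state s. Then h(Tier 1) = 1 and h(Resolved) = 0. By first-step analysis:
h(Escalated) = 0.34·0 + 0.26·1 + 0.22·h(Escalated) + 0.18·h(Tier 3)
h(Tier 3) = 0.2·0 + 0.2·1 + 0.32·h(Escalated) + 0.28·h(Tier 3)
Solving: h(Escalated) = 0.4429, h(Tier 3) = 0.4746.
Starting from Escalated, the probability is 0.4429.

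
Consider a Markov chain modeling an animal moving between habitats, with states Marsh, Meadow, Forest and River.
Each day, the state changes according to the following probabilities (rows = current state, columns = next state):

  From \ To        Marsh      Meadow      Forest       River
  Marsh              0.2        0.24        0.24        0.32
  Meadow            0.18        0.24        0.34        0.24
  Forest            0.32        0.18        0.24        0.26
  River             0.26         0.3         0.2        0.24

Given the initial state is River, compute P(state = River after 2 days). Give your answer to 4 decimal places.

0.2648

Propagate the distribution vector 2 days from River.
After 0 days: (0.0000, 0.0000, 0.0000, 1.0000)
After 1 day: (0.2600, 0.3000, 0.2000, 0.2400)
After 2 days: (0.2324, 0.2424, 0.2604, 0.2648)
P(in River after 2 days) = 0.2648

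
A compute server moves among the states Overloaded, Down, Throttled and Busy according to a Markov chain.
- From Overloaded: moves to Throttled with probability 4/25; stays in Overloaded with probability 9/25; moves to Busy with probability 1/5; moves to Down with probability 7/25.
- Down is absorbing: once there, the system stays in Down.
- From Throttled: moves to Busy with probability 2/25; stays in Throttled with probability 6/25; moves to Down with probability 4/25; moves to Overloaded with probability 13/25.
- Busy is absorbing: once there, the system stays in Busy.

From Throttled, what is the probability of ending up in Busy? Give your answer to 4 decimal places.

Let h(s) be the probability of absorption at Busy starting from transient state s. Then h(Busy) = 1 and h(Down) = 0. By first-step analysis:
h(Overloaded) = 0.36·h(Overloaded) + 0.28·0 + 0.16·h(Throttled) + 0.2·1
h(Throttled) = 0.52·h(Overloaded) + 0.16·0 + 0.24·h(Throttled) + 0.08·1
Solving: h(Overloaded) = 0.4087, h(Throttled) = 0.3849.
Starting from Throttled, the probability is 0.3849.

0.3849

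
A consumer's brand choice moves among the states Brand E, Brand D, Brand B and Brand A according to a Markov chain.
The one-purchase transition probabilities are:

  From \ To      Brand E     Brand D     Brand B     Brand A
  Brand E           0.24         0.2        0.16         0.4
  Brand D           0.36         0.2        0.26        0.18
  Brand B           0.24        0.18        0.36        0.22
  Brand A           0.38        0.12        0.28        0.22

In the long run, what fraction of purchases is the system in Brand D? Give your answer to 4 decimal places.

0.1734

Let the stationary distribution be π with π = πP and π_1 + π_2 + π_3 + π_4 = 1.
π_1 = 0.24·π_1 + 0.36·π_2 + 0.24·π_3 + 0.38·π_4
π_2 = 0.2·π_1 + 0.2·π_2 + 0.18·π_3 + 0.12·π_4
π_3 = 0.16·π_1 + 0.26·π_2 + 0.36·π_3 + 0.28·π_4
Solving with the normalization constraint gives π = (0.2982, 0.1734, 0.2617, 0.2667).
So the stationary probability of Brand D is 0.1734.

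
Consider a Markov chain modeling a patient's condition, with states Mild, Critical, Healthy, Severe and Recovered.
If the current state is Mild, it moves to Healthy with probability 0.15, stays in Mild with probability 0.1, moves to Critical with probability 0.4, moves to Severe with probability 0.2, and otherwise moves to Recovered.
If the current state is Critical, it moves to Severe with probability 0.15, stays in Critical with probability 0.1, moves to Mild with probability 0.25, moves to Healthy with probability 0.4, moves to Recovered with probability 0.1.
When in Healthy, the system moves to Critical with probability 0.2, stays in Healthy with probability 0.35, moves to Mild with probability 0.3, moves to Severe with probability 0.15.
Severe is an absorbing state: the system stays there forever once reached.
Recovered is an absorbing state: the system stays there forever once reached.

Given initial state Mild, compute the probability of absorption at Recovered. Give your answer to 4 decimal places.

0.3569

Let h(s) be the probability of absorption at Recovered starting from transient state s. Then h(Recovered) = 1 and h(Severe) = 0. By first-step analysis:
h(Mild) = 0.1·h(Mild) + 0.4·h(Critical) + 0.15·h(Healthy) + 0.2·0 + 0.15·1
h(Critical) = 0.25·h(Mild) + 0.1·h(Critical) + 0.4·h(Healthy) + 0.15·0 + 0.1·1
h(Healthy) = 0.3·h(Mild) + 0.2·h(Critical) + 0.35·h(Healthy) + 0.15·0
Solving: h(Mild) = 0.3569, h(Critical) = 0.3284, h(Healthy) = 0.2658.
Starting from Mild, the probability is 0.3569.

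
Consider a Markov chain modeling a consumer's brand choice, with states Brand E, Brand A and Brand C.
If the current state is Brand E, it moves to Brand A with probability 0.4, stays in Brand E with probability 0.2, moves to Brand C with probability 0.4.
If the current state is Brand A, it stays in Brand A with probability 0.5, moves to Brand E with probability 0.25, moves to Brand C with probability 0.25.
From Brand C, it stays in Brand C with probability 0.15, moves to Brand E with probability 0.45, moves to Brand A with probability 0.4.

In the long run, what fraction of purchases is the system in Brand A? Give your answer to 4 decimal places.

Let the stationary distribution be π with π = πP and π_1 + π_2 + π_3 = 1.
π_1 = 0.2·π_1 + 0.25·π_2 + 0.45·π_3
π_2 = 0.4·π_1 + 0.5·π_2 + 0.4·π_3
Solving with the normalization constraint gives π = (0.2889, 0.4444, 0.2667).
So the stationary probability of Brand A is 0.4444.

0.4444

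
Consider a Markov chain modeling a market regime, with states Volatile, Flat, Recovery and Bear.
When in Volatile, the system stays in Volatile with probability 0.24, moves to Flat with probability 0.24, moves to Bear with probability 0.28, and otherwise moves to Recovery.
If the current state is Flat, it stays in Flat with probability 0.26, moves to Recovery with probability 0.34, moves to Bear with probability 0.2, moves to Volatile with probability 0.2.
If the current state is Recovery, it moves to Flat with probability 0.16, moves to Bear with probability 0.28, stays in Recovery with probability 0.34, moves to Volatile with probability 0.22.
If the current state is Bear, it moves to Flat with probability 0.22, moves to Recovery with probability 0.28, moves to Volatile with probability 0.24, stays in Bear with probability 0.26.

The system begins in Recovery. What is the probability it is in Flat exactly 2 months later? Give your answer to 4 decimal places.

Propagate the distribution vector 2 months from Recovery.
After 0 months: (0.0000, 0.0000, 1.0000, 0.0000)
After 1 month: (0.2200, 0.1600, 0.3400, 0.2800)
After 2 months: (0.2268, 0.2104, 0.3012, 0.2616)
P(in Flat after 2 months) = 0.2104

0.2104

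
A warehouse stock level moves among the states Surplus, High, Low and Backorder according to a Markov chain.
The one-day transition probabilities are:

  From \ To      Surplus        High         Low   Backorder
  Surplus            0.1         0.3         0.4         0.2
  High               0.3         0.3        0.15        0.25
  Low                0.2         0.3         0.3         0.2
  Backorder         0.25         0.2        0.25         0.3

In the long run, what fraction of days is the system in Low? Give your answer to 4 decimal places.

Let the stationary distribution be π with π = πP and π_1 + π_2 + π_3 + π_4 = 1.
π_1 = 0.1·π_1 + 0.3·π_2 + 0.2·π_3 + 0.25·π_4
π_2 = 0.3·π_1 + 0.3·π_2 + 0.3·π_3 + 0.2·π_4
π_3 = 0.4·π_1 + 0.15·π_2 + 0.3·π_3 + 0.25·π_4
Solving with the normalization constraint gives π = (0.2177, 0.2762, 0.2685, 0.2376).
So the stationary probability of Low is 0.2685.

0.2685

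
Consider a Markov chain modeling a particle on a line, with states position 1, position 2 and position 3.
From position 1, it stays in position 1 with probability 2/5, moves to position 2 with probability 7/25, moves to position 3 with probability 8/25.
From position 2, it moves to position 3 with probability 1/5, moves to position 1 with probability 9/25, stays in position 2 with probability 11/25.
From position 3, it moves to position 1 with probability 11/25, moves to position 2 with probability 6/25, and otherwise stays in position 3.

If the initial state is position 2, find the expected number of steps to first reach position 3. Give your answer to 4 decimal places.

Let t(s) be the expected number of steps to first reach position 3 from state s, with t(position 3) = 0. Conditioning on the first step:
t(position 1) = 1 + 0.4·t(position 1) + 0.28·t(position 2)
t(position 2) = 1 + 0.36·t(position 1) + 0.44·t(position 2)
Solving: t(position 1) = 3.5714, t(position 2) = 4.0816.
Expected steps from position 2 to position 3: 4.0816.

4.0816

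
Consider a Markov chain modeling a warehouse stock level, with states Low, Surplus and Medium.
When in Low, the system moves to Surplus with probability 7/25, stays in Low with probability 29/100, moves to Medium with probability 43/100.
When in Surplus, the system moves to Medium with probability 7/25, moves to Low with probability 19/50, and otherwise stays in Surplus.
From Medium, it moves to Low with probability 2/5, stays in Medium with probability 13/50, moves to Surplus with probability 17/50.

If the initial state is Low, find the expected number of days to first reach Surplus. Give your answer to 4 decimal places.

3.3107

Let t(s) be the expected number of days to first reach Surplus from state s, with t(Surplus) = 0. Conditioning on the first day:
t(Low) = 1 + 0.29·t(Low) + 0.43·t(Medium)
t(Medium) = 1 + 0.4·t(Low) + 0.26·t(Medium)
Solving: t(Low) = 3.3107, t(Medium) = 3.1409.
Expected days from Low to Surplus: 3.3107.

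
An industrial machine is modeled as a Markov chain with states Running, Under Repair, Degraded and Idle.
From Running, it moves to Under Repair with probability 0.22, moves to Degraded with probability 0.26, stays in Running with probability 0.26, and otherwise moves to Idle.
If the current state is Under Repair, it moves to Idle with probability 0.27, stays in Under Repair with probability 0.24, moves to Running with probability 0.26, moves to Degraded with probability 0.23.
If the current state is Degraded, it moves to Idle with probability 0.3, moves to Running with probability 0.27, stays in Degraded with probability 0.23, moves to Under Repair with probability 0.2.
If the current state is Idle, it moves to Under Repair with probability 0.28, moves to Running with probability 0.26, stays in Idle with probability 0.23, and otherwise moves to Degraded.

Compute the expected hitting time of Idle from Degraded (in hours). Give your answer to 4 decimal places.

3.5339

Let t(s) be the expected number of hours to first reach Idle from state s, with t(Idle) = 0. Conditioning on the first hour:
t(Running) = 1 + 0.26·t(Running) + 0.22·t(Under Repair) + 0.26·t(Degraded)
t(Under Repair) = 1 + 0.26·t(Running) + 0.24·t(Under Repair) + 0.23·t(Degraded)
t(Degraded) = 1 + 0.27·t(Running) + 0.2·t(Under Repair) + 0.23·t(Degraded)
Solving: t(Running) = 3.6760, t(Under Repair) = 3.6428, t(Degraded) = 3.5339.
Expected hours from Degraded to Idle: 3.5339.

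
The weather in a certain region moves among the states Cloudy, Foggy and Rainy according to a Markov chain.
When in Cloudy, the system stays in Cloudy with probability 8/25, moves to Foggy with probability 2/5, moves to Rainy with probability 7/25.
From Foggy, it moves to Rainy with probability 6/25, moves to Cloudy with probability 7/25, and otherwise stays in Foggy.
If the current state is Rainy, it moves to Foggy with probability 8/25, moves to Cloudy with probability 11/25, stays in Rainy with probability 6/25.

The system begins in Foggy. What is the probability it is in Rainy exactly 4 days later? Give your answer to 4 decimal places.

Propagate the distribution vector 4 days from Foggy.
After 0 days: (0.0000, 1.0000, 0.0000)
After 1 day: (0.2800, 0.4800, 0.2400)
After 2 days: (0.3296, 0.4192, 0.2512)
After 3 days: (0.3334, 0.4134, 0.2532)
After 4 days: (0.3338, 0.4128, 0.2533)
P(in Rainy after 4 days) = 0.2533

0.2533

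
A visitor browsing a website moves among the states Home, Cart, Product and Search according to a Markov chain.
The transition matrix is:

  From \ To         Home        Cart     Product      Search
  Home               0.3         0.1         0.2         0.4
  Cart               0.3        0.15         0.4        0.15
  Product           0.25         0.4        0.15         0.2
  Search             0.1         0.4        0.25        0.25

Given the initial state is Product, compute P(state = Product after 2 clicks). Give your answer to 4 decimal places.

0.2825

Propagate the distribution vector 2 clicks from Product.
After 0 clicks: (0.0000, 0.0000, 1.0000, 0.0000)
After 1 click: (0.2500, 0.4000, 0.1500, 0.2000)
After 2 clicks: (0.2525, 0.2250, 0.2825, 0.2400)
P(in Product after 2 clicks) = 0.2825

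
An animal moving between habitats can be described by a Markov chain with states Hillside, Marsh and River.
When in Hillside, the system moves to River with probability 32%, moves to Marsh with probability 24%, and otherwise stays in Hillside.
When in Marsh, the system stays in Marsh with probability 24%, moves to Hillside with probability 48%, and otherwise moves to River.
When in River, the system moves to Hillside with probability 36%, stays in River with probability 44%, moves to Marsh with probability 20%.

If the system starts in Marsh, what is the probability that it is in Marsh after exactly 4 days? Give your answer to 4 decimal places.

0.2259

Propagate the distribution vector 4 days from Marsh.
After 0 days: (0.0000, 1.0000, 0.0000)
After 1 day: (0.4800, 0.2400, 0.2800)
After 2 days: (0.4272, 0.2288, 0.3440)
After 3 days: (0.4216, 0.2262, 0.3521)
After 4 days: (0.4209, 0.2259, 0.3532)
P(in Marsh after 4 days) = 0.2259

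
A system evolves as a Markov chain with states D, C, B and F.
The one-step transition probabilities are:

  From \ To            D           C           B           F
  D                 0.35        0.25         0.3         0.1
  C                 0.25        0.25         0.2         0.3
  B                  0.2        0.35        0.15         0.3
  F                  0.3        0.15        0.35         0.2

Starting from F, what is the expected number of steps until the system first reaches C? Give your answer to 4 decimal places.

4.2629

Let t(s) be the expected number of steps to first reach C from state s, with t(C) = 0. Conditioning on the first step:
t(D) = 1 + 0.35·t(D) + 0.3·t(B) + 0.1·t(F)
t(B) = 1 + 0.2·t(D) + 0.15·t(B) + 0.3·t(F)
t(F) = 1 + 0.3·t(D) + 0.35·t(B) + 0.2·t(F)
Solving: t(D) = 3.8498, t(B) = 3.5869, t(F) = 4.2629.
Expected steps from F to C: 4.2629.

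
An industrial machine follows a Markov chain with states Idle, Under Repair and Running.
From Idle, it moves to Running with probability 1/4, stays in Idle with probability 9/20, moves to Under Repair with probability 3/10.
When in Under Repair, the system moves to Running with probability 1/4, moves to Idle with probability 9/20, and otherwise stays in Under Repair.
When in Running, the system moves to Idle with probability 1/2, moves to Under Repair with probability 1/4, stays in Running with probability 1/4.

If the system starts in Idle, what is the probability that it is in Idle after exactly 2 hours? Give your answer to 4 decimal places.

Sum over the intermediate state after 1 hour:
P = P(Idle→Idle)·P(Idle→Idle) + P(Idle→Under Repair)·P(Under Repair→Idle) + P(Idle→Running)·P(Running→Idle)
  = 0.45×0.45 + 0.3×0.45 + 0.25×0.5
  = 0.2025 + 0.1350 + 0.1250 = 0.4625

0.4625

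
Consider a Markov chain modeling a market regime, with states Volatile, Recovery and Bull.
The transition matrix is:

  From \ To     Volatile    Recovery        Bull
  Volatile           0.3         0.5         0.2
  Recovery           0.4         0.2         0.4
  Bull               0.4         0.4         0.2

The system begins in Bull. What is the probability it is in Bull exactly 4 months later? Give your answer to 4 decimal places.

Propagate the distribution vector 4 months from Bull.
After 0 months: (0.0000, 0.0000, 1.0000)
After 1 month: (0.4000, 0.4000, 0.2000)
After 2 months: (0.3600, 0.3600, 0.2800)
After 3 months: (0.3640, 0.3640, 0.2720)
After 4 months: (0.3636, 0.3636, 0.2728)
P(in Bull after 4 months) = 0.2728

0.2728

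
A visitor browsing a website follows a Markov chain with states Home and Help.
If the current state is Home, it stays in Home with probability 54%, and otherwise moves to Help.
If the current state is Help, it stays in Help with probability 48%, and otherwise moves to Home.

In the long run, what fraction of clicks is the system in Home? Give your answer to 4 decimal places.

Let the stationary distribution be π with π = πP and π_1 + π_2 = 1.
π_1 = 0.54·π_1 + 0.52·π_2
Solving with the normalization constraint gives π = (0.5306, 0.4694).
So the stationary probability of Home is 0.5306.

0.5306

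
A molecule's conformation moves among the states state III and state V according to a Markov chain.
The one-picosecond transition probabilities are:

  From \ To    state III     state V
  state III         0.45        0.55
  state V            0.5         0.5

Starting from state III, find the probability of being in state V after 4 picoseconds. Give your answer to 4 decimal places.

Propagate the distribution vector 4 picoseconds from state III.
After 0 picoseconds: (1.0000, 0.0000)
After 1 picosecond: (0.4500, 0.5500)
After 2 picoseconds: (0.4775, 0.5225)
After 3 picoseconds: (0.4761, 0.5239)
After 4 picoseconds: (0.4762, 0.5238)
P(in state V after 4 picoseconds) = 0.5238

0.5238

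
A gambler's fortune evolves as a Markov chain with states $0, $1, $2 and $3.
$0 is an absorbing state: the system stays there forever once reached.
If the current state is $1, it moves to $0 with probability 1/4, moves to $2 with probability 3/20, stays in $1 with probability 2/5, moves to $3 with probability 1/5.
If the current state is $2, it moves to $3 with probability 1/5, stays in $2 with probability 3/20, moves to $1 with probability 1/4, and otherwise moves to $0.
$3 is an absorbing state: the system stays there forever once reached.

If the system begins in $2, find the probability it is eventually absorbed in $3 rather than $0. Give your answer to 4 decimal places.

0.3598

Let h(s) be the probability of absorption at $3 starting from transient state s. Then h($3) = 1 and h($0) = 0. By first-step analysis:
h($1) = 0.25·0 + 0.4·h($1) + 0.15·h($2) + 0.2·1
h($2) = 0.4·0 + 0.25·h($1) + 0.15·h($2) + 0.2·1
Solving: h($1) = 0.4233, h($2) = 0.3598.
Starting from $2, the probability is 0.3598.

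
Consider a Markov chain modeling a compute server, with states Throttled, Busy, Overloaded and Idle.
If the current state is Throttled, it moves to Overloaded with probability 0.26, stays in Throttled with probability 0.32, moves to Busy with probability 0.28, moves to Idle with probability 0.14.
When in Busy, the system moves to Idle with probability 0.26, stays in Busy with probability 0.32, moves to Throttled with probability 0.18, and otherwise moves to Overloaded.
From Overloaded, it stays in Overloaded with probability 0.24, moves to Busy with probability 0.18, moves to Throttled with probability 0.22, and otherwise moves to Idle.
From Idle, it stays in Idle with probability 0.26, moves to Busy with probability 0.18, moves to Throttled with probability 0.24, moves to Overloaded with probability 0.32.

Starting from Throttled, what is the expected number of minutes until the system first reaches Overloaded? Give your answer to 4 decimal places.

3.7546

Let t(s) be the expected number of minutes to first reach Overloaded from state s, with t(Overloaded) = 0. Conditioning on the first minute:
t(Throttled) = 1 + 0.32·t(Throttled) + 0.28·t(Busy) + 0.14·t(Idle)
t(Busy) = 1 + 0.18·t(Throttled) + 0.32·t(Busy) + 0.26·t(Idle)
t(Idle) = 1 + 0.24·t(Throttled) + 0.18·t(Busy) + 0.26·t(Idle)
Solving: t(Throttled) = 3.7546, t(Busy) = 3.8002, t(Idle) = 3.4934.
Expected minutes from Throttled to Overloaded: 3.7546.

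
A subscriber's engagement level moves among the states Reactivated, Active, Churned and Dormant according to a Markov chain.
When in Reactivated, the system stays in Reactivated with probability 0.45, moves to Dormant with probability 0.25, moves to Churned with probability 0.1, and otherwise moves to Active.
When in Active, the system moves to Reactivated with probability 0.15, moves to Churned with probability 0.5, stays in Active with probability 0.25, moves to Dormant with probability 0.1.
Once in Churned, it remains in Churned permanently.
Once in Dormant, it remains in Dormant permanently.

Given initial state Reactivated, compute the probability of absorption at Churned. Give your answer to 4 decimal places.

0.4575

Let h(s) be the probability of absorption at Churned starting from transient state s. Then h(Churned) = 1 and h(Dormant) = 0. By first-step analysis:
h(Reactivated) = 0.45·h(Reactivated) + 0.2·h(Active) + 0.1·1 + 0.25·0
h(Active) = 0.15·h(Reactivated) + 0.25·h(Active) + 0.5·1 + 0.1·0
Solving: h(Reactivated) = 0.4575, h(Active) = 0.7582.
Starting from Reactivated, the probability is 0.4575.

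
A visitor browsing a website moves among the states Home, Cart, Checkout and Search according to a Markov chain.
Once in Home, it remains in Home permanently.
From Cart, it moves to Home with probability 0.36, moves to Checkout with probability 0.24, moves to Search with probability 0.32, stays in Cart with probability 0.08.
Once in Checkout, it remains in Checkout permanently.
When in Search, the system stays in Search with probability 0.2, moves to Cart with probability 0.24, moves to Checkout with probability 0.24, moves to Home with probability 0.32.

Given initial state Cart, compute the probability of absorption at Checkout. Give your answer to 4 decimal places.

Let h(s) be the probability of absorption at Checkout starting from transient state s. Then h(Checkout) = 1 and h(Home) = 0. By first-step analysis:
h(Cart) = 0.36·0 + 0.08·h(Cart) + 0.24·1 + 0.32·h(Search)
h(Search) = 0.32·0 + 0.24·h(Cart) + 0.24·1 + 0.2·h(Search)
Solving: h(Cart) = 0.4078, h(Search) = 0.4223.
Starting from Cart, the probability is 0.4078.

0.4078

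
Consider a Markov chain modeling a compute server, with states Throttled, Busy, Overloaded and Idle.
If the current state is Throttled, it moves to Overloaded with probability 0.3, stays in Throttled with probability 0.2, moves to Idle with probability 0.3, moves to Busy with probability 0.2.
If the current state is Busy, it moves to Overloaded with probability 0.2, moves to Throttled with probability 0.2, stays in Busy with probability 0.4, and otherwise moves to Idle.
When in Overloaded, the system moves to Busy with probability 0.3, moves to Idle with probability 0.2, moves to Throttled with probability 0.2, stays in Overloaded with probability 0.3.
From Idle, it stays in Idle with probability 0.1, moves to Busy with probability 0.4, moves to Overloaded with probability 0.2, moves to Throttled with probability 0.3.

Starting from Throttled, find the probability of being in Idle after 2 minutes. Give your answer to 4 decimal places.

Propagate the distribution vector 2 minutes from Throttled.
After 0 minutes: (1.0000, 0.0000, 0.0000, 0.0000)
After 1 minute: (0.2000, 0.2000, 0.3000, 0.3000)
After 2 minutes: (0.2300, 0.3300, 0.2500, 0.1900)
P(in Idle after 2 minutes) = 0.1900

0.1900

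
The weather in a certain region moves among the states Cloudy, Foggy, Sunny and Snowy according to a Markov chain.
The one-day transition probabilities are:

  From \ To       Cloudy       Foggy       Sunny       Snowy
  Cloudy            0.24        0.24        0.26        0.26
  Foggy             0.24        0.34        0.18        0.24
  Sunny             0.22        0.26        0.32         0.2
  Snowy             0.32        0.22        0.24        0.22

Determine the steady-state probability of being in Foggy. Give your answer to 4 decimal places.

Let the stationary distribution be π with π = πP and π_1 + π_2 + π_3 + π_4 = 1.
π_1 = 0.24·π_1 + 0.24·π_2 + 0.22·π_3 + 0.32·π_4
π_2 = 0.24·π_1 + 0.34·π_2 + 0.26·π_3 + 0.22·π_4
π_3 = 0.26·π_1 + 0.18·π_2 + 0.32·π_3 + 0.24·π_4
Solving with the normalization constraint gives π = (0.2535, 0.2671, 0.2490, 0.2305).
So the stationary probability of Foggy is 0.2671.

0.2671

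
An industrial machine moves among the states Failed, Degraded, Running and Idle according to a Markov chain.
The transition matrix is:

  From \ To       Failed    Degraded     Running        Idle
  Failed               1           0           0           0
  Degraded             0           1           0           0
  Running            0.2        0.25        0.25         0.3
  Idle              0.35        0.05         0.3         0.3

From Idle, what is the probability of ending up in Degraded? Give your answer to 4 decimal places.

Let h(s) be the probability of absorption at Degraded starting from transient state s. Then h(Degraded) = 1 and h(Failed) = 0. By first-step analysis:
h(Running) = 0.2·0 + 0.25·1 + 0.25·h(Running) + 0.3·h(Idle)
h(Idle) = 0.35·0 + 0.05·1 + 0.3·h(Running) + 0.3·h(Idle)
Solving: h(Running) = 0.4368, h(Idle) = 0.2586.
Starting from Idle, the probability is 0.2586.

0.2586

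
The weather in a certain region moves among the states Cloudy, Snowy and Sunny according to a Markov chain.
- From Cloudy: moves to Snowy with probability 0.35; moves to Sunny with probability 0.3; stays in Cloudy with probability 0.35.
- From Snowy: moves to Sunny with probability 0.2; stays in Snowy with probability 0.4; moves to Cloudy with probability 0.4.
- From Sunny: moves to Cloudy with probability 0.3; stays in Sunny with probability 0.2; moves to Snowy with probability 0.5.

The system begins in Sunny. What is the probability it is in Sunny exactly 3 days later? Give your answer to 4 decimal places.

0.2365

Propagate the distribution vector 3 days from Sunny.
After 0 days: (0.0000, 0.0000, 1.0000)
After 1 day: (0.3000, 0.5000, 0.2000)
After 2 days: (0.3650, 0.4050, 0.2300)
After 3 days: (0.3588, 0.4048, 0.2365)
P(in Sunny after 3 days) = 0.2365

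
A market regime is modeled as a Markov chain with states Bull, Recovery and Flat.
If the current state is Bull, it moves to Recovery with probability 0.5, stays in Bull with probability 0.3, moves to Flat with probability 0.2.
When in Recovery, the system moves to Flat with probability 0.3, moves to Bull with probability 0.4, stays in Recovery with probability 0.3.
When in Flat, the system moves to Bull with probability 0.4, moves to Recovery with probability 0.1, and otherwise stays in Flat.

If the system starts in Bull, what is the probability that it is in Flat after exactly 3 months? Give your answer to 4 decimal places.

0.3250

Propagate the distribution vector 3 months from Bull.
After 0 months: (1.0000, 0.0000, 0.0000)
After 1 month: (0.3000, 0.5000, 0.2000)
After 2 months: (0.3700, 0.3200, 0.3100)
After 3 months: (0.3630, 0.3120, 0.3250)
P(in Flat after 3 months) = 0.3250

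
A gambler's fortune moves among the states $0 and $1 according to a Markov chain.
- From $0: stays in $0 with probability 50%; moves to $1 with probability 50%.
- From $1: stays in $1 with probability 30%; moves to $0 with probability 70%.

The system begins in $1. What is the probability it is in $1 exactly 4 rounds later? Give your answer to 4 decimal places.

0.4176

Propagate the distribution vector 4 rounds from $1.
After 0 rounds: (0.0000, 1.0000)
After 1 round: (0.7000, 0.3000)
After 2 rounds: (0.5600, 0.4400)
After 3 rounds: (0.5880, 0.4120)
After 4 rounds: (0.5824, 0.4176)
P(in $1 after 4 rounds) = 0.4176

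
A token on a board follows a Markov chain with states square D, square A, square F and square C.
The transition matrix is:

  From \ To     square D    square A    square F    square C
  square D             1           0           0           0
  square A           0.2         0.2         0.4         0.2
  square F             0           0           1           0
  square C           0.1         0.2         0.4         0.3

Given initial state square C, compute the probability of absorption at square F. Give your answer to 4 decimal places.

Let h(s) be the probability of absorption at square F starting from transient state s. Then h(square F) = 1 and h(square D) = 0. By first-step analysis:
h(square A) = 0.2·0 + 0.2·h(square A) + 0.4·1 + 0.2·h(square C)
h(square C) = 0.1·0 + 0.2·h(square A) + 0.4·1 + 0.3·h(square C)
Solving: h(square A) = 0.6923, h(square C) = 0.7692.
Starting from square C, the probability is 0.7692.

0.7692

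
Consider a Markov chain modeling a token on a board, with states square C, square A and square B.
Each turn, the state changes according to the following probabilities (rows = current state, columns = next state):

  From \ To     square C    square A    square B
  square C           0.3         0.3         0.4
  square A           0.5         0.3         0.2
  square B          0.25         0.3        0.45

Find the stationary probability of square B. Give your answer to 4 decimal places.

0.3579

Let the stationary distribution be π with π = πP and π_1 + π_2 + π_3 = 1.
π_1 = 0.3·π_1 + 0.5·π_2 + 0.25·π_3
π_2 = 0.3·π_1 + 0.3·π_2 + 0.3·π_3
Solving with the normalization constraint gives π = (0.3421, 0.3000, 0.3579).
So the stationary probability of square B is 0.3579.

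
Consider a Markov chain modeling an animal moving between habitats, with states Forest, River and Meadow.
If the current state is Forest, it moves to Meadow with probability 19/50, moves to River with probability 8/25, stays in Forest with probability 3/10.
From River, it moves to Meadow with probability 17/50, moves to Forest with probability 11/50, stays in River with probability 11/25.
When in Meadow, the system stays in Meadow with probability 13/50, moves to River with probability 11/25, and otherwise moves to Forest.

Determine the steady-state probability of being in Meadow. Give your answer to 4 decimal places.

Let the stationary distribution be π with π = πP and π_1 + π_2 + π_3 = 1.
π_1 = 0.3·π_1 + 0.22·π_2 + 0.3·π_3
π_2 = 0.32·π_1 + 0.44·π_2 + 0.44·π_3
Solving with the normalization constraint gives π = (0.2674, 0.4079, 0.3247).
So the stationary probability of Meadow is 0.3247.

0.3247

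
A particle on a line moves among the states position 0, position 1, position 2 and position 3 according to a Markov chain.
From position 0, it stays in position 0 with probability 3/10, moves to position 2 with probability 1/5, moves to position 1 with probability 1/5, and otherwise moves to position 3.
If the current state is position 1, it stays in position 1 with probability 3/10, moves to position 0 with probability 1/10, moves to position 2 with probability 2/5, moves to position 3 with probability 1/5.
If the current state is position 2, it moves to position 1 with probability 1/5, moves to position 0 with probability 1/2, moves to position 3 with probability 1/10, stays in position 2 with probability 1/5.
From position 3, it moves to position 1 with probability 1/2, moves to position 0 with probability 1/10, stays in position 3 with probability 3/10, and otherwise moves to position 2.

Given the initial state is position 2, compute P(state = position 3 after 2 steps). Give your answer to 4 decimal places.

0.2400

Propagate the distribution vector 2 steps from position 2.
After 0 steps: (0.0000, 0.0000, 1.0000, 0.0000)
After 1 step: (0.5000, 0.2000, 0.2000, 0.1000)
After 2 steps: (0.2800, 0.2500, 0.2300, 0.2400)
P(in position 3 after 2 steps) = 0.2400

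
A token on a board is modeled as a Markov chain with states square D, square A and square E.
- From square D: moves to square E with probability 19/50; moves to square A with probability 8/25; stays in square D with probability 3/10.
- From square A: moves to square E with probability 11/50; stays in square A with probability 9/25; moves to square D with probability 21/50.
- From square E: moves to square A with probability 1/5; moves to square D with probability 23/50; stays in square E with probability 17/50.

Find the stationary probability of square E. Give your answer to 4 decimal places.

Let the stationary distribution be π with π = πP and π_1 + π_2 + π_3 = 1.
π_1 = 0.3·π_1 + 0.42·π_2 + 0.46·π_3
π_2 = 0.32·π_1 + 0.36·π_2 + 0.2·π_3
Solving with the normalization constraint gives π = (0.3864, 0.2933, 0.3203).
So the stationary probability of square E is 0.3203.

0.3203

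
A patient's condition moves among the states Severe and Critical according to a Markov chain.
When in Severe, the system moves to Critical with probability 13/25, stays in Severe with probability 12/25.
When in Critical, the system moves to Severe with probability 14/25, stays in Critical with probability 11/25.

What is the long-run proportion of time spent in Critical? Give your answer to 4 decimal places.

Let the stationary distribution be π with π = πP and π_1 + π_2 = 1.
π_1 = 0.48·π_1 + 0.56·π_2
Solving with the normalization constraint gives π = (0.5185, 0.4815).
So the stationary probability of Critical is 0.4815.

0.4815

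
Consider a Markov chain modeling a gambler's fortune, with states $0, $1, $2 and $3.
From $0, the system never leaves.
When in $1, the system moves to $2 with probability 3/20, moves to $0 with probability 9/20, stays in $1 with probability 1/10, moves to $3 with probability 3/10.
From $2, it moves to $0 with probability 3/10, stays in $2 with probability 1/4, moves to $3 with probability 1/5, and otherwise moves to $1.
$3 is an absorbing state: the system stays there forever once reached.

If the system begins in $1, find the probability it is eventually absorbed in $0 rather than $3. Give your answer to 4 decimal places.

0.6000

Let h(s) be the probability of absorption at $0 starting from transient state s. Then h($0) = 1 and h($3) = 0. By first-step analysis:
h($1) = 0.45·1 + 0.1·h($1) + 0.15·h($2) + 0.3·0
h($2) = 0.3·1 + 0.25·h($1) + 0.25·h($2) + 0.2·0
Solving: h($1) = 0.6000, h($2) = 0.6000.
Starting from $1, the probability is 0.6000.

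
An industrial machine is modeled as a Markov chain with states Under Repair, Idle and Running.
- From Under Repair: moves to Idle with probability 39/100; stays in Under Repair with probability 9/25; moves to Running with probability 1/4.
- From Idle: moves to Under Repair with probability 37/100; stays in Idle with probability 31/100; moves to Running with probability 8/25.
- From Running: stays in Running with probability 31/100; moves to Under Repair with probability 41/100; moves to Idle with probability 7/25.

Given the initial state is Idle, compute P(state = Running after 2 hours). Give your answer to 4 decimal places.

0.2909

Sum over the intermediate state after 1 hour:
P = P(Idle→Under Repair)·P(Under Repair→Running) + P(Idle→Idle)·P(Idle→Running) + P(Idle→Running)·P(Running→Running)
  = 0.37×0.25 + 0.31×0.32 + 0.32×0.31
  = 0.0925 + 0.0992 + 0.0992 = 0.2909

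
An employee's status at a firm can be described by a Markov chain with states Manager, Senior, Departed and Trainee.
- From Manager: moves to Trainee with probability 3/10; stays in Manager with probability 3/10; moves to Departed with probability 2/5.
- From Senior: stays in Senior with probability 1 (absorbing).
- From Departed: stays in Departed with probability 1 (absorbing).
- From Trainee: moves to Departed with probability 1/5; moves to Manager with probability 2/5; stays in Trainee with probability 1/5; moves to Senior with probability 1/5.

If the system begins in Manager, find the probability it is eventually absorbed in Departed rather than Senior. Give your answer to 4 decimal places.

Let h(s) be the probability of absorption at Departed starting from transient state s. Then h(Departed) = 1 and h(Senior) = 0. By first-step analysis:
h(Manager) = 0.3·h(Manager) + 0.4·1 + 0.3·h(Trainee)
h(Trainee) = 0.4·h(Manager) + 0.2·0 + 0.2·1 + 0.2·h(Trainee)
Solving: h(Manager) = 0.8636, h(Trainee) = 0.6818.
Starting from Manager, the probability is 0.8636.

0.8636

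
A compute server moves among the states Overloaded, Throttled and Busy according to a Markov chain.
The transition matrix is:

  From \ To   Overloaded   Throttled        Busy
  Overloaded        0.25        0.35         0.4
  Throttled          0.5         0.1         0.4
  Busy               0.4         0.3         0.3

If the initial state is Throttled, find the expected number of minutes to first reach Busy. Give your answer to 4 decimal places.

Let t(s) be the expected number of minutes to first reach Busy from state s, with t(Busy) = 0. Conditioning on the first minute:
t(Overloaded) = 1 + 0.25·t(Overloaded) + 0.35·t(Throttled)
t(Throttled) = 1 + 0.5·t(Overloaded) + 0.1·t(Throttled)
Solving: t(Overloaded) = 2.5000, t(Throttled) = 2.5000.
Expected minutes from Throttled to Busy: 2.5000.

2.5000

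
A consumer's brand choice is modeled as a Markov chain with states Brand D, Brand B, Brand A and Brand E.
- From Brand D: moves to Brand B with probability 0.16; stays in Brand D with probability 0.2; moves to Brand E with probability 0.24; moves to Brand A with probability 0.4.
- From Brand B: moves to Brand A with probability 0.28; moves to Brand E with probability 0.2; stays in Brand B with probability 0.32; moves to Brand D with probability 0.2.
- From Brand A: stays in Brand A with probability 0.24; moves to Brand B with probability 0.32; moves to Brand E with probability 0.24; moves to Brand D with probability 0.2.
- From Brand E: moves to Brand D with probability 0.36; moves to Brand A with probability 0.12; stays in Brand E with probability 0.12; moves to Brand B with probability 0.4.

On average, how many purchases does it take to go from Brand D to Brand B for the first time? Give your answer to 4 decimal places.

Let t(s) be the expected number of purchases to first reach Brand B from state s, with t(Brand B) = 0. Conditioning on the first purchase:
t(Brand D) = 1 + 0.2·t(Brand D) + 0.4·t(Brand A) + 0.24·t(Brand E)
t(Brand A) = 1 + 0.2·t(Brand D) + 0.24·t(Brand A) + 0.24·t(Brand E)
t(Brand E) = 1 + 0.36·t(Brand D) + 0.12·t(Brand A) + 0.12·t(Brand E)
Solving: t(Brand D) = 3.8711, t(Brand A) = 3.3371, t(Brand E) = 3.1751.
Expected purchases from Brand D to Brand B: 3.8711.

3.8711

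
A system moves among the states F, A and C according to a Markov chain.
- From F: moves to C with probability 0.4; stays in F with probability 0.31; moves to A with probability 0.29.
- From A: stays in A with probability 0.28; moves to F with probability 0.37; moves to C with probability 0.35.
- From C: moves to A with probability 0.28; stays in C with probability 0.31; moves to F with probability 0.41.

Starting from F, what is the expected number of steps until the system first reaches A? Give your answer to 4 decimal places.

3.4925

Let t(s) be the expected number of steps to first reach A from state s, with t(A) = 0. Conditioning on the first step:
t(F) = 1 + 0.31·t(F) + 0.4·t(C)
t(C) = 1 + 0.41·t(F) + 0.31·t(C)
Solving: t(F) = 3.4925, t(C) = 3.5245.
Expected steps from F to A: 3.4925.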